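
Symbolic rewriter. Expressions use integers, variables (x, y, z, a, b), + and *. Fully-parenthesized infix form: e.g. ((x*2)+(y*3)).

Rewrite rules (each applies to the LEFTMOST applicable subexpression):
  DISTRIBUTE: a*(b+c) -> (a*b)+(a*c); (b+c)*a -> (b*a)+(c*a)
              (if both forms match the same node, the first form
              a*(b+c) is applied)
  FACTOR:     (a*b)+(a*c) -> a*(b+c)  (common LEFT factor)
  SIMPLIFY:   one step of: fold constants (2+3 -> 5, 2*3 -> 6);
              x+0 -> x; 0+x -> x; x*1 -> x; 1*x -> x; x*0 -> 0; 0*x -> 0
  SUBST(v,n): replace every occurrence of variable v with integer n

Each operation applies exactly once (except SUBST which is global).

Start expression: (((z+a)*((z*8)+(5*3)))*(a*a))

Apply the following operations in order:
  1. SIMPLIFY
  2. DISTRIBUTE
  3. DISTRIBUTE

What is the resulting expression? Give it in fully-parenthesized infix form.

Answer: ((((z+a)*(z*8))*(a*a))+(((z+a)*15)*(a*a)))

Derivation:
Start: (((z+a)*((z*8)+(5*3)))*(a*a))
Apply SIMPLIFY at LRR (target: (5*3)): (((z+a)*((z*8)+(5*3)))*(a*a)) -> (((z+a)*((z*8)+15))*(a*a))
Apply DISTRIBUTE at L (target: ((z+a)*((z*8)+15))): (((z+a)*((z*8)+15))*(a*a)) -> ((((z+a)*(z*8))+((z+a)*15))*(a*a))
Apply DISTRIBUTE at root (target: ((((z+a)*(z*8))+((z+a)*15))*(a*a))): ((((z+a)*(z*8))+((z+a)*15))*(a*a)) -> ((((z+a)*(z*8))*(a*a))+(((z+a)*15)*(a*a)))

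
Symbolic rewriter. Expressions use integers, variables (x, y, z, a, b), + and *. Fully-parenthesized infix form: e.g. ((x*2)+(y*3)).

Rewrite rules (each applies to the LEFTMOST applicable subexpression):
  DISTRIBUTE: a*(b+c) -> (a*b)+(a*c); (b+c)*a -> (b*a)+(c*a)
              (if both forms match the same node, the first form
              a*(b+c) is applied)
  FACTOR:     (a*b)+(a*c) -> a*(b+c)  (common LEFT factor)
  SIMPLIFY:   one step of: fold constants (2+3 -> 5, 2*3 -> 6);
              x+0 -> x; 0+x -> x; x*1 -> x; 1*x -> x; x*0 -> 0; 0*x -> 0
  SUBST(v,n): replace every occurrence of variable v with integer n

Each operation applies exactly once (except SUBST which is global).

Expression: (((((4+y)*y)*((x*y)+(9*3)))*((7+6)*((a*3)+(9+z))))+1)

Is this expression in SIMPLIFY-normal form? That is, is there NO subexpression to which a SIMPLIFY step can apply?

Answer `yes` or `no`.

Answer: no

Derivation:
Expression: (((((4+y)*y)*((x*y)+(9*3)))*((7+6)*((a*3)+(9+z))))+1)
Scanning for simplifiable subexpressions (pre-order)...
  at root: (((((4+y)*y)*((x*y)+(9*3)))*((7+6)*((a*3)+(9+z))))+1) (not simplifiable)
  at L: ((((4+y)*y)*((x*y)+(9*3)))*((7+6)*((a*3)+(9+z)))) (not simplifiable)
  at LL: (((4+y)*y)*((x*y)+(9*3))) (not simplifiable)
  at LLL: ((4+y)*y) (not simplifiable)
  at LLLL: (4+y) (not simplifiable)
  at LLR: ((x*y)+(9*3)) (not simplifiable)
  at LLRL: (x*y) (not simplifiable)
  at LLRR: (9*3) (SIMPLIFIABLE)
  at LR: ((7+6)*((a*3)+(9+z))) (not simplifiable)
  at LRL: (7+6) (SIMPLIFIABLE)
  at LRR: ((a*3)+(9+z)) (not simplifiable)
  at LRRL: (a*3) (not simplifiable)
  at LRRR: (9+z) (not simplifiable)
Found simplifiable subexpr at path LLRR: (9*3)
One SIMPLIFY step would give: (((((4+y)*y)*((x*y)+27))*((7+6)*((a*3)+(9+z))))+1)
-> NOT in normal form.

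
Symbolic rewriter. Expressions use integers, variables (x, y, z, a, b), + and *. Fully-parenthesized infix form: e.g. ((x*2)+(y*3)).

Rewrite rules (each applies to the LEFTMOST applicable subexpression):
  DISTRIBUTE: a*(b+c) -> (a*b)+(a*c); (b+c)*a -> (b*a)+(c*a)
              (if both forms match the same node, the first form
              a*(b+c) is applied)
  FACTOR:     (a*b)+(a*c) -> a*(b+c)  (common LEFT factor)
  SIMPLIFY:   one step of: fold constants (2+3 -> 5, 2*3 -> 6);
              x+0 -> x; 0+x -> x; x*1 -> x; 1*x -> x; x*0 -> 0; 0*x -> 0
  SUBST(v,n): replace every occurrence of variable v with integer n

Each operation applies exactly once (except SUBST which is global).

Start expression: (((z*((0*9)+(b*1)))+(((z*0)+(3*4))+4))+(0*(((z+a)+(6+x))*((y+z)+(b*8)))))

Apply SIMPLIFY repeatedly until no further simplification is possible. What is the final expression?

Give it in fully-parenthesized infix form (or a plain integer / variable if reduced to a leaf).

Answer: ((z*b)+16)

Derivation:
Start: (((z*((0*9)+(b*1)))+(((z*0)+(3*4))+4))+(0*(((z+a)+(6+x))*((y+z)+(b*8)))))
Step 1: at LLRL: (0*9) -> 0; overall: (((z*((0*9)+(b*1)))+(((z*0)+(3*4))+4))+(0*(((z+a)+(6+x))*((y+z)+(b*8))))) -> (((z*(0+(b*1)))+(((z*0)+(3*4))+4))+(0*(((z+a)+(6+x))*((y+z)+(b*8)))))
Step 2: at LLR: (0+(b*1)) -> (b*1); overall: (((z*(0+(b*1)))+(((z*0)+(3*4))+4))+(0*(((z+a)+(6+x))*((y+z)+(b*8))))) -> (((z*(b*1))+(((z*0)+(3*4))+4))+(0*(((z+a)+(6+x))*((y+z)+(b*8)))))
Step 3: at LLR: (b*1) -> b; overall: (((z*(b*1))+(((z*0)+(3*4))+4))+(0*(((z+a)+(6+x))*((y+z)+(b*8))))) -> (((z*b)+(((z*0)+(3*4))+4))+(0*(((z+a)+(6+x))*((y+z)+(b*8)))))
Step 4: at LRLL: (z*0) -> 0; overall: (((z*b)+(((z*0)+(3*4))+4))+(0*(((z+a)+(6+x))*((y+z)+(b*8))))) -> (((z*b)+((0+(3*4))+4))+(0*(((z+a)+(6+x))*((y+z)+(b*8)))))
Step 5: at LRL: (0+(3*4)) -> (3*4); overall: (((z*b)+((0+(3*4))+4))+(0*(((z+a)+(6+x))*((y+z)+(b*8))))) -> (((z*b)+((3*4)+4))+(0*(((z+a)+(6+x))*((y+z)+(b*8)))))
Step 6: at LRL: (3*4) -> 12; overall: (((z*b)+((3*4)+4))+(0*(((z+a)+(6+x))*((y+z)+(b*8))))) -> (((z*b)+(12+4))+(0*(((z+a)+(6+x))*((y+z)+(b*8)))))
Step 7: at LR: (12+4) -> 16; overall: (((z*b)+(12+4))+(0*(((z+a)+(6+x))*((y+z)+(b*8))))) -> (((z*b)+16)+(0*(((z+a)+(6+x))*((y+z)+(b*8)))))
Step 8: at R: (0*(((z+a)+(6+x))*((y+z)+(b*8)))) -> 0; overall: (((z*b)+16)+(0*(((z+a)+(6+x))*((y+z)+(b*8))))) -> (((z*b)+16)+0)
Step 9: at root: (((z*b)+16)+0) -> ((z*b)+16); overall: (((z*b)+16)+0) -> ((z*b)+16)
Fixed point: ((z*b)+16)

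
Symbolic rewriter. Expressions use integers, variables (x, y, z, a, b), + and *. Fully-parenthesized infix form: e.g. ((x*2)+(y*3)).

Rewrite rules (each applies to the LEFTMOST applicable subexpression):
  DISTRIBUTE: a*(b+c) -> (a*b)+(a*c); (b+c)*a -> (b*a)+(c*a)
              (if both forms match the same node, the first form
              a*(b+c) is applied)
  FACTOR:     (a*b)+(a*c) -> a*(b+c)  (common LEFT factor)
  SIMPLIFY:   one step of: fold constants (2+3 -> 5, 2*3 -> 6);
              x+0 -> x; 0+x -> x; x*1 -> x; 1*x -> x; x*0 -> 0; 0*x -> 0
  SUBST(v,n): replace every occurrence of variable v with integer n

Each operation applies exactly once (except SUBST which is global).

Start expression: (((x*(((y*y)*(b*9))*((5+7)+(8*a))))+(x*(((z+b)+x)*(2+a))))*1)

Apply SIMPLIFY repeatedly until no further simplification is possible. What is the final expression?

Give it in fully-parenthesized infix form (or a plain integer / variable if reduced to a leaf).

Start: (((x*(((y*y)*(b*9))*((5+7)+(8*a))))+(x*(((z+b)+x)*(2+a))))*1)
Step 1: at root: (((x*(((y*y)*(b*9))*((5+7)+(8*a))))+(x*(((z+b)+x)*(2+a))))*1) -> ((x*(((y*y)*(b*9))*((5+7)+(8*a))))+(x*(((z+b)+x)*(2+a)))); overall: (((x*(((y*y)*(b*9))*((5+7)+(8*a))))+(x*(((z+b)+x)*(2+a))))*1) -> ((x*(((y*y)*(b*9))*((5+7)+(8*a))))+(x*(((z+b)+x)*(2+a))))
Step 2: at LRRL: (5+7) -> 12; overall: ((x*(((y*y)*(b*9))*((5+7)+(8*a))))+(x*(((z+b)+x)*(2+a)))) -> ((x*(((y*y)*(b*9))*(12+(8*a))))+(x*(((z+b)+x)*(2+a))))
Fixed point: ((x*(((y*y)*(b*9))*(12+(8*a))))+(x*(((z+b)+x)*(2+a))))

Answer: ((x*(((y*y)*(b*9))*(12+(8*a))))+(x*(((z+b)+x)*(2+a))))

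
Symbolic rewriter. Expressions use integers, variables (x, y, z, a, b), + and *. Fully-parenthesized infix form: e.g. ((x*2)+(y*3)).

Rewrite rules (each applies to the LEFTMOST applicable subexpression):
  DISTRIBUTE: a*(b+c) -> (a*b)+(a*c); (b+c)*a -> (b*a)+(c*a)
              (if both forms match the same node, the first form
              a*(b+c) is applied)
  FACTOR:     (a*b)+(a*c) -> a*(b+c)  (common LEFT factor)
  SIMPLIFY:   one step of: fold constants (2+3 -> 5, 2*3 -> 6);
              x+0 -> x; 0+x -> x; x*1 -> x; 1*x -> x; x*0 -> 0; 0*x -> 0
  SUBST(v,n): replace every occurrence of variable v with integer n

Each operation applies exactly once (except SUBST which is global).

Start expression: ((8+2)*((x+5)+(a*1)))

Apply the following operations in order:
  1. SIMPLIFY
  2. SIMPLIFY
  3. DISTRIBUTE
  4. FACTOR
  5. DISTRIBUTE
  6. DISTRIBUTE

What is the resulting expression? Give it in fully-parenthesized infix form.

Start: ((8+2)*((x+5)+(a*1)))
Apply SIMPLIFY at L (target: (8+2)): ((8+2)*((x+5)+(a*1))) -> (10*((x+5)+(a*1)))
Apply SIMPLIFY at RR (target: (a*1)): (10*((x+5)+(a*1))) -> (10*((x+5)+a))
Apply DISTRIBUTE at root (target: (10*((x+5)+a))): (10*((x+5)+a)) -> ((10*(x+5))+(10*a))
Apply FACTOR at root (target: ((10*(x+5))+(10*a))): ((10*(x+5))+(10*a)) -> (10*((x+5)+a))
Apply DISTRIBUTE at root (target: (10*((x+5)+a))): (10*((x+5)+a)) -> ((10*(x+5))+(10*a))
Apply DISTRIBUTE at L (target: (10*(x+5))): ((10*(x+5))+(10*a)) -> (((10*x)+(10*5))+(10*a))

Answer: (((10*x)+(10*5))+(10*a))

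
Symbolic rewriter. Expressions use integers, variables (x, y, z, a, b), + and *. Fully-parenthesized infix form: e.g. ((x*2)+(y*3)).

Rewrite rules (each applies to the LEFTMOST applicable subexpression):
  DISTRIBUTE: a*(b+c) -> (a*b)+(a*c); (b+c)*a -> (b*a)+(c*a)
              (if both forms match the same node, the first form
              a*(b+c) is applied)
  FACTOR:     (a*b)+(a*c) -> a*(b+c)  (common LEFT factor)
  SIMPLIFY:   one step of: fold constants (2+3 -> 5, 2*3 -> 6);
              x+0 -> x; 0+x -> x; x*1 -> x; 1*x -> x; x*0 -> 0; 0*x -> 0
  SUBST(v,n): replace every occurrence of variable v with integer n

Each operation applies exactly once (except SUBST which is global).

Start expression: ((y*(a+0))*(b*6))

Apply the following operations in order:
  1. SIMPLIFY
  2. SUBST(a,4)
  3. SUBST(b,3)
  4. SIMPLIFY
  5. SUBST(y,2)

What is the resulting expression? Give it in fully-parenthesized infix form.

Start: ((y*(a+0))*(b*6))
Apply SIMPLIFY at LR (target: (a+0)): ((y*(a+0))*(b*6)) -> ((y*a)*(b*6))
Apply SUBST(a,4): ((y*a)*(b*6)) -> ((y*4)*(b*6))
Apply SUBST(b,3): ((y*4)*(b*6)) -> ((y*4)*(3*6))
Apply SIMPLIFY at R (target: (3*6)): ((y*4)*(3*6)) -> ((y*4)*18)
Apply SUBST(y,2): ((y*4)*18) -> ((2*4)*18)

Answer: ((2*4)*18)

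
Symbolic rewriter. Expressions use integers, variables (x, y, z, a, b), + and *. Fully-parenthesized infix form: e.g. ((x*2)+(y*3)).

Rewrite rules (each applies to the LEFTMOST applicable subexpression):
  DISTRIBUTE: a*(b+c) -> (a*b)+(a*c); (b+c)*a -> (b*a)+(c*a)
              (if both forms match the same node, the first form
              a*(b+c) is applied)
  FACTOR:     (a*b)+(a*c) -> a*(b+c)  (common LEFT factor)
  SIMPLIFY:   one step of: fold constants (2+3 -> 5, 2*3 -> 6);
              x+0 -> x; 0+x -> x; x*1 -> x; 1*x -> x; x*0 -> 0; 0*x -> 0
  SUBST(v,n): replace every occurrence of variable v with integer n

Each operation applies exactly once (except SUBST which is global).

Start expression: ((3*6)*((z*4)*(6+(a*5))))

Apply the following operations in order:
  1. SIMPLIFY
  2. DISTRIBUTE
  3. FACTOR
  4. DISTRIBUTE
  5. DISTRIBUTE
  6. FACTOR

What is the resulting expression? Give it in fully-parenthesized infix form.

Start: ((3*6)*((z*4)*(6+(a*5))))
Apply SIMPLIFY at L (target: (3*6)): ((3*6)*((z*4)*(6+(a*5)))) -> (18*((z*4)*(6+(a*5))))
Apply DISTRIBUTE at R (target: ((z*4)*(6+(a*5)))): (18*((z*4)*(6+(a*5)))) -> (18*(((z*4)*6)+((z*4)*(a*5))))
Apply FACTOR at R (target: (((z*4)*6)+((z*4)*(a*5)))): (18*(((z*4)*6)+((z*4)*(a*5)))) -> (18*((z*4)*(6+(a*5))))
Apply DISTRIBUTE at R (target: ((z*4)*(6+(a*5)))): (18*((z*4)*(6+(a*5)))) -> (18*(((z*4)*6)+((z*4)*(a*5))))
Apply DISTRIBUTE at root (target: (18*(((z*4)*6)+((z*4)*(a*5))))): (18*(((z*4)*6)+((z*4)*(a*5)))) -> ((18*((z*4)*6))+(18*((z*4)*(a*5))))
Apply FACTOR at root (target: ((18*((z*4)*6))+(18*((z*4)*(a*5))))): ((18*((z*4)*6))+(18*((z*4)*(a*5)))) -> (18*(((z*4)*6)+((z*4)*(a*5))))

Answer: (18*(((z*4)*6)+((z*4)*(a*5))))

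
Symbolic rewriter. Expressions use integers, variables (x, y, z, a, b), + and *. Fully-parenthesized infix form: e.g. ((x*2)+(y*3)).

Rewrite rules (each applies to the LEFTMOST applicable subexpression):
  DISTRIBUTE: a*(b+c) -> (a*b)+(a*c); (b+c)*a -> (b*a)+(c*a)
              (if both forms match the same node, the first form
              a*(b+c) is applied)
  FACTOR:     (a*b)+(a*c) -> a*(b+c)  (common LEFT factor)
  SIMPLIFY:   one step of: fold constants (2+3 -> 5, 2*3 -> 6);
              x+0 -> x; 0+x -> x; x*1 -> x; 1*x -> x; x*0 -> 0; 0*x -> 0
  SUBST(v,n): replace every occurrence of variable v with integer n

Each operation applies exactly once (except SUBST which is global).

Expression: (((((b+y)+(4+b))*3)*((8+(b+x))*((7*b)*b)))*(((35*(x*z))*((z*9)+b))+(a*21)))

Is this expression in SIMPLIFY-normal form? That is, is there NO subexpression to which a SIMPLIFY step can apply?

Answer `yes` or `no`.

Expression: (((((b+y)+(4+b))*3)*((8+(b+x))*((7*b)*b)))*(((35*(x*z))*((z*9)+b))+(a*21)))
Scanning for simplifiable subexpressions (pre-order)...
  at root: (((((b+y)+(4+b))*3)*((8+(b+x))*((7*b)*b)))*(((35*(x*z))*((z*9)+b))+(a*21))) (not simplifiable)
  at L: ((((b+y)+(4+b))*3)*((8+(b+x))*((7*b)*b))) (not simplifiable)
  at LL: (((b+y)+(4+b))*3) (not simplifiable)
  at LLL: ((b+y)+(4+b)) (not simplifiable)
  at LLLL: (b+y) (not simplifiable)
  at LLLR: (4+b) (not simplifiable)
  at LR: ((8+(b+x))*((7*b)*b)) (not simplifiable)
  at LRL: (8+(b+x)) (not simplifiable)
  at LRLR: (b+x) (not simplifiable)
  at LRR: ((7*b)*b) (not simplifiable)
  at LRRL: (7*b) (not simplifiable)
  at R: (((35*(x*z))*((z*9)+b))+(a*21)) (not simplifiable)
  at RL: ((35*(x*z))*((z*9)+b)) (not simplifiable)
  at RLL: (35*(x*z)) (not simplifiable)
  at RLLR: (x*z) (not simplifiable)
  at RLR: ((z*9)+b) (not simplifiable)
  at RLRL: (z*9) (not simplifiable)
  at RR: (a*21) (not simplifiable)
Result: no simplifiable subexpression found -> normal form.

Answer: yes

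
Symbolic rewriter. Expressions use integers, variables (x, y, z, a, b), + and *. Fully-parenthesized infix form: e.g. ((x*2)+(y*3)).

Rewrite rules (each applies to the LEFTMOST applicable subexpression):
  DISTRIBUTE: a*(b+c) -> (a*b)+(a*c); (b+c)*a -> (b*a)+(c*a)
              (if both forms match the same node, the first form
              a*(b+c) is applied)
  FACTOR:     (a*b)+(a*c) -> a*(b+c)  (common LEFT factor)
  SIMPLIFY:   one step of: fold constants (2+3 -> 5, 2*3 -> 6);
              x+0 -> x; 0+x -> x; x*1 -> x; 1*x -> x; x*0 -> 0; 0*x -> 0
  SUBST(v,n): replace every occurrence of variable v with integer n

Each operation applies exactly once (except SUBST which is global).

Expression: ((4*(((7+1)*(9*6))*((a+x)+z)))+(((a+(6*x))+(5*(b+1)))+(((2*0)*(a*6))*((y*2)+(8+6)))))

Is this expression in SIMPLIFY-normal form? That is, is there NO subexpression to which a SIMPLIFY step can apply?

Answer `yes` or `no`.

Answer: no

Derivation:
Expression: ((4*(((7+1)*(9*6))*((a+x)+z)))+(((a+(6*x))+(5*(b+1)))+(((2*0)*(a*6))*((y*2)+(8+6)))))
Scanning for simplifiable subexpressions (pre-order)...
  at root: ((4*(((7+1)*(9*6))*((a+x)+z)))+(((a+(6*x))+(5*(b+1)))+(((2*0)*(a*6))*((y*2)+(8+6))))) (not simplifiable)
  at L: (4*(((7+1)*(9*6))*((a+x)+z))) (not simplifiable)
  at LR: (((7+1)*(9*6))*((a+x)+z)) (not simplifiable)
  at LRL: ((7+1)*(9*6)) (not simplifiable)
  at LRLL: (7+1) (SIMPLIFIABLE)
  at LRLR: (9*6) (SIMPLIFIABLE)
  at LRR: ((a+x)+z) (not simplifiable)
  at LRRL: (a+x) (not simplifiable)
  at R: (((a+(6*x))+(5*(b+1)))+(((2*0)*(a*6))*((y*2)+(8+6)))) (not simplifiable)
  at RL: ((a+(6*x))+(5*(b+1))) (not simplifiable)
  at RLL: (a+(6*x)) (not simplifiable)
  at RLLR: (6*x) (not simplifiable)
  at RLR: (5*(b+1)) (not simplifiable)
  at RLRR: (b+1) (not simplifiable)
  at RR: (((2*0)*(a*6))*((y*2)+(8+6))) (not simplifiable)
  at RRL: ((2*0)*(a*6)) (not simplifiable)
  at RRLL: (2*0) (SIMPLIFIABLE)
  at RRLR: (a*6) (not simplifiable)
  at RRR: ((y*2)+(8+6)) (not simplifiable)
  at RRRL: (y*2) (not simplifiable)
  at RRRR: (8+6) (SIMPLIFIABLE)
Found simplifiable subexpr at path LRLL: (7+1)
One SIMPLIFY step would give: ((4*((8*(9*6))*((a+x)+z)))+(((a+(6*x))+(5*(b+1)))+(((2*0)*(a*6))*((y*2)+(8+6)))))
-> NOT in normal form.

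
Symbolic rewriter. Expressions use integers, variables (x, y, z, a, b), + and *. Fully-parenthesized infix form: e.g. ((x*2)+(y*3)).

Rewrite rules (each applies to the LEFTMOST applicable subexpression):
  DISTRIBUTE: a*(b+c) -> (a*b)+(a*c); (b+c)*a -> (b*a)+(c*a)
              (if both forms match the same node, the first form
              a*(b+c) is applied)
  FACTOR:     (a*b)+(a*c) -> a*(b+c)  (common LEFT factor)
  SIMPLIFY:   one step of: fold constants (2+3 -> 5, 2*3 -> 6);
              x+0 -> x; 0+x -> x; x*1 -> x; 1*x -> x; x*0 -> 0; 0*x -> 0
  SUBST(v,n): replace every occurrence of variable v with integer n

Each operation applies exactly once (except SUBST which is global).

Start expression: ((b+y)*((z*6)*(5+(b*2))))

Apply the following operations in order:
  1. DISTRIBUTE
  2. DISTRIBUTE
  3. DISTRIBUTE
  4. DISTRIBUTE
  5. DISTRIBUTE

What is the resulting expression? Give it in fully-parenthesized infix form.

Start: ((b+y)*((z*6)*(5+(b*2))))
Apply DISTRIBUTE at root (target: ((b+y)*((z*6)*(5+(b*2))))): ((b+y)*((z*6)*(5+(b*2)))) -> ((b*((z*6)*(5+(b*2))))+(y*((z*6)*(5+(b*2)))))
Apply DISTRIBUTE at LR (target: ((z*6)*(5+(b*2)))): ((b*((z*6)*(5+(b*2))))+(y*((z*6)*(5+(b*2))))) -> ((b*(((z*6)*5)+((z*6)*(b*2))))+(y*((z*6)*(5+(b*2)))))
Apply DISTRIBUTE at L (target: (b*(((z*6)*5)+((z*6)*(b*2))))): ((b*(((z*6)*5)+((z*6)*(b*2))))+(y*((z*6)*(5+(b*2))))) -> (((b*((z*6)*5))+(b*((z*6)*(b*2))))+(y*((z*6)*(5+(b*2)))))
Apply DISTRIBUTE at RR (target: ((z*6)*(5+(b*2)))): (((b*((z*6)*5))+(b*((z*6)*(b*2))))+(y*((z*6)*(5+(b*2))))) -> (((b*((z*6)*5))+(b*((z*6)*(b*2))))+(y*(((z*6)*5)+((z*6)*(b*2)))))
Apply DISTRIBUTE at R (target: (y*(((z*6)*5)+((z*6)*(b*2))))): (((b*((z*6)*5))+(b*((z*6)*(b*2))))+(y*(((z*6)*5)+((z*6)*(b*2))))) -> (((b*((z*6)*5))+(b*((z*6)*(b*2))))+((y*((z*6)*5))+(y*((z*6)*(b*2)))))

Answer: (((b*((z*6)*5))+(b*((z*6)*(b*2))))+((y*((z*6)*5))+(y*((z*6)*(b*2)))))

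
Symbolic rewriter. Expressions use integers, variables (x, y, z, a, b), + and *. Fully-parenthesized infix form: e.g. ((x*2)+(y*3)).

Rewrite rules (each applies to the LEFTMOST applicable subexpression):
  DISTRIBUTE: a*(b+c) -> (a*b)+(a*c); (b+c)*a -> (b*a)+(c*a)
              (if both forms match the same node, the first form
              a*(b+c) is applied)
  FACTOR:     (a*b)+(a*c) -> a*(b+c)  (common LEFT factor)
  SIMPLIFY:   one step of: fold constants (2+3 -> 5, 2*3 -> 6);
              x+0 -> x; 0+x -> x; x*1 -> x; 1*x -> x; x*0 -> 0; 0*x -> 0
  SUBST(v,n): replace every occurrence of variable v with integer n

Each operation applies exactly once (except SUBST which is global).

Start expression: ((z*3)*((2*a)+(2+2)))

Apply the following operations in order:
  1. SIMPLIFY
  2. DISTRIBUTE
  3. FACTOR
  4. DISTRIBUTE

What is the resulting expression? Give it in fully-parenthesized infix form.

Answer: (((z*3)*(2*a))+((z*3)*4))

Derivation:
Start: ((z*3)*((2*a)+(2+2)))
Apply SIMPLIFY at RR (target: (2+2)): ((z*3)*((2*a)+(2+2))) -> ((z*3)*((2*a)+4))
Apply DISTRIBUTE at root (target: ((z*3)*((2*a)+4))): ((z*3)*((2*a)+4)) -> (((z*3)*(2*a))+((z*3)*4))
Apply FACTOR at root (target: (((z*3)*(2*a))+((z*3)*4))): (((z*3)*(2*a))+((z*3)*4)) -> ((z*3)*((2*a)+4))
Apply DISTRIBUTE at root (target: ((z*3)*((2*a)+4))): ((z*3)*((2*a)+4)) -> (((z*3)*(2*a))+((z*3)*4))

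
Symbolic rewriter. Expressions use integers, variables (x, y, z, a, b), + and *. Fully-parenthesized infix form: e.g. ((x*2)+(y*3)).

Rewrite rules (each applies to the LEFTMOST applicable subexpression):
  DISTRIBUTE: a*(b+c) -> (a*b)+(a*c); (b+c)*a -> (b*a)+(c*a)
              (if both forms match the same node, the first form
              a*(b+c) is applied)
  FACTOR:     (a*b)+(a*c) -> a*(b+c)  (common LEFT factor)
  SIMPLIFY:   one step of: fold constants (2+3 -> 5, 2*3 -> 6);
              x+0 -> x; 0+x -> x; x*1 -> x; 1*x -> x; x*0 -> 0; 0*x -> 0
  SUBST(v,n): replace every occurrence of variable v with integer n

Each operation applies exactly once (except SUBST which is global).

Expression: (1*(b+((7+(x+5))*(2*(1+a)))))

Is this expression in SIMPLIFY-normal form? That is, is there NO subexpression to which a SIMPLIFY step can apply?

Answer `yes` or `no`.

Answer: no

Derivation:
Expression: (1*(b+((7+(x+5))*(2*(1+a)))))
Scanning for simplifiable subexpressions (pre-order)...
  at root: (1*(b+((7+(x+5))*(2*(1+a))))) (SIMPLIFIABLE)
  at R: (b+((7+(x+5))*(2*(1+a)))) (not simplifiable)
  at RR: ((7+(x+5))*(2*(1+a))) (not simplifiable)
  at RRL: (7+(x+5)) (not simplifiable)
  at RRLR: (x+5) (not simplifiable)
  at RRR: (2*(1+a)) (not simplifiable)
  at RRRR: (1+a) (not simplifiable)
Found simplifiable subexpr at path root: (1*(b+((7+(x+5))*(2*(1+a)))))
One SIMPLIFY step would give: (b+((7+(x+5))*(2*(1+a))))
-> NOT in normal form.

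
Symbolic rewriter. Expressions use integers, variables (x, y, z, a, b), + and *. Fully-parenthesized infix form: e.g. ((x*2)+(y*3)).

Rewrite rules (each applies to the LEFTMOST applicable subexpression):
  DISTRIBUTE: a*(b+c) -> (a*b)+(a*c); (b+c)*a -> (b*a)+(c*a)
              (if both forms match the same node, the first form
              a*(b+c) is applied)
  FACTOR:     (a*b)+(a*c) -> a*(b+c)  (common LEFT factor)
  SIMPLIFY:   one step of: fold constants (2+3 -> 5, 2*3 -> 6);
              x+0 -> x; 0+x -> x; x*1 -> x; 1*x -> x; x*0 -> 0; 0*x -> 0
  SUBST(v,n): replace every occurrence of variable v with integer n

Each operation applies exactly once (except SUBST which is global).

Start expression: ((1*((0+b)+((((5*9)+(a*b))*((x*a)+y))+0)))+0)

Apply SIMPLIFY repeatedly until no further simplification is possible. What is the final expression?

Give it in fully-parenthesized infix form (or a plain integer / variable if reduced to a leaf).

Answer: (b+((45+(a*b))*((x*a)+y)))

Derivation:
Start: ((1*((0+b)+((((5*9)+(a*b))*((x*a)+y))+0)))+0)
Step 1: at root: ((1*((0+b)+((((5*9)+(a*b))*((x*a)+y))+0)))+0) -> (1*((0+b)+((((5*9)+(a*b))*((x*a)+y))+0))); overall: ((1*((0+b)+((((5*9)+(a*b))*((x*a)+y))+0)))+0) -> (1*((0+b)+((((5*9)+(a*b))*((x*a)+y))+0)))
Step 2: at root: (1*((0+b)+((((5*9)+(a*b))*((x*a)+y))+0))) -> ((0+b)+((((5*9)+(a*b))*((x*a)+y))+0)); overall: (1*((0+b)+((((5*9)+(a*b))*((x*a)+y))+0))) -> ((0+b)+((((5*9)+(a*b))*((x*a)+y))+0))
Step 3: at L: (0+b) -> b; overall: ((0+b)+((((5*9)+(a*b))*((x*a)+y))+0)) -> (b+((((5*9)+(a*b))*((x*a)+y))+0))
Step 4: at R: ((((5*9)+(a*b))*((x*a)+y))+0) -> (((5*9)+(a*b))*((x*a)+y)); overall: (b+((((5*9)+(a*b))*((x*a)+y))+0)) -> (b+(((5*9)+(a*b))*((x*a)+y)))
Step 5: at RLL: (5*9) -> 45; overall: (b+(((5*9)+(a*b))*((x*a)+y))) -> (b+((45+(a*b))*((x*a)+y)))
Fixed point: (b+((45+(a*b))*((x*a)+y)))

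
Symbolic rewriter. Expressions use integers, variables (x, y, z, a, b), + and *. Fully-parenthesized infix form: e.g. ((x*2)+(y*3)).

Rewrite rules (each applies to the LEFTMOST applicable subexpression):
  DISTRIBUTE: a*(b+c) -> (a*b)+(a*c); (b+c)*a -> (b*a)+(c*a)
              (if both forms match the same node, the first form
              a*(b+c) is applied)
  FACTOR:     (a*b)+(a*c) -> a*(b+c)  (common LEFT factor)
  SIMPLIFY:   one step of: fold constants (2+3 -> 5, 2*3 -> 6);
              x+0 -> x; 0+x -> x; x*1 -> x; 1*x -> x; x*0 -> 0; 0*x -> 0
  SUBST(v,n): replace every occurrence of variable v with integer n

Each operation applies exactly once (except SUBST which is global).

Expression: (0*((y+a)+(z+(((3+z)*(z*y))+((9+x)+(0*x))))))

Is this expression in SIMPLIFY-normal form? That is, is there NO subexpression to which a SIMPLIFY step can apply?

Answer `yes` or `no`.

Expression: (0*((y+a)+(z+(((3+z)*(z*y))+((9+x)+(0*x))))))
Scanning for simplifiable subexpressions (pre-order)...
  at root: (0*((y+a)+(z+(((3+z)*(z*y))+((9+x)+(0*x)))))) (SIMPLIFIABLE)
  at R: ((y+a)+(z+(((3+z)*(z*y))+((9+x)+(0*x))))) (not simplifiable)
  at RL: (y+a) (not simplifiable)
  at RR: (z+(((3+z)*(z*y))+((9+x)+(0*x)))) (not simplifiable)
  at RRR: (((3+z)*(z*y))+((9+x)+(0*x))) (not simplifiable)
  at RRRL: ((3+z)*(z*y)) (not simplifiable)
  at RRRLL: (3+z) (not simplifiable)
  at RRRLR: (z*y) (not simplifiable)
  at RRRR: ((9+x)+(0*x)) (not simplifiable)
  at RRRRL: (9+x) (not simplifiable)
  at RRRRR: (0*x) (SIMPLIFIABLE)
Found simplifiable subexpr at path root: (0*((y+a)+(z+(((3+z)*(z*y))+((9+x)+(0*x))))))
One SIMPLIFY step would give: 0
-> NOT in normal form.

Answer: no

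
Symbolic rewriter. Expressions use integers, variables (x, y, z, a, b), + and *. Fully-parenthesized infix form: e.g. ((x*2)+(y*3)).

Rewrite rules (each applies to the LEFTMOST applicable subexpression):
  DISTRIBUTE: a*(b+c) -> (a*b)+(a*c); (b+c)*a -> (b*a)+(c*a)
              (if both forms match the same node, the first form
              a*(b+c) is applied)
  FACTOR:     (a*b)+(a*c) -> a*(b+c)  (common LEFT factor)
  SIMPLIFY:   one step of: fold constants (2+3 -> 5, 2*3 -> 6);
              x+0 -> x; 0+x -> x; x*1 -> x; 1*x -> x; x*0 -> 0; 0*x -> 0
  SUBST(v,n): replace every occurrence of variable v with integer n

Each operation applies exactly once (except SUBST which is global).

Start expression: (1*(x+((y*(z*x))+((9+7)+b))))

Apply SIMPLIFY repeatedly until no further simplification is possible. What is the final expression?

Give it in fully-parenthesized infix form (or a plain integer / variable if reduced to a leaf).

Start: (1*(x+((y*(z*x))+((9+7)+b))))
Step 1: at root: (1*(x+((y*(z*x))+((9+7)+b)))) -> (x+((y*(z*x))+((9+7)+b))); overall: (1*(x+((y*(z*x))+((9+7)+b)))) -> (x+((y*(z*x))+((9+7)+b)))
Step 2: at RRL: (9+7) -> 16; overall: (x+((y*(z*x))+((9+7)+b))) -> (x+((y*(z*x))+(16+b)))
Fixed point: (x+((y*(z*x))+(16+b)))

Answer: (x+((y*(z*x))+(16+b)))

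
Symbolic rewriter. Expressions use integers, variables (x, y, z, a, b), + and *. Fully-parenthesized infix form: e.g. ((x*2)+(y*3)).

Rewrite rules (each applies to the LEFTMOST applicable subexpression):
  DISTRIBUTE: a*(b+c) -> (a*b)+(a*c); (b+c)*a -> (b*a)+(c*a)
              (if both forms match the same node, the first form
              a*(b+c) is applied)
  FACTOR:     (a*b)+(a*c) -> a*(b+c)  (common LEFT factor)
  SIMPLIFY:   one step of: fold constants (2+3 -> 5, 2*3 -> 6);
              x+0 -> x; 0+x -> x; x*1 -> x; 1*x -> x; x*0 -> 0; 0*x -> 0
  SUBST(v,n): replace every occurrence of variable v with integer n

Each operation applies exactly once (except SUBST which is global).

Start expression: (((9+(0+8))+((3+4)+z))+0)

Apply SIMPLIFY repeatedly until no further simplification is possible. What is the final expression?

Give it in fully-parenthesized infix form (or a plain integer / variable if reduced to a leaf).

Answer: (17+(7+z))

Derivation:
Start: (((9+(0+8))+((3+4)+z))+0)
Step 1: at root: (((9+(0+8))+((3+4)+z))+0) -> ((9+(0+8))+((3+4)+z)); overall: (((9+(0+8))+((3+4)+z))+0) -> ((9+(0+8))+((3+4)+z))
Step 2: at LR: (0+8) -> 8; overall: ((9+(0+8))+((3+4)+z)) -> ((9+8)+((3+4)+z))
Step 3: at L: (9+8) -> 17; overall: ((9+8)+((3+4)+z)) -> (17+((3+4)+z))
Step 4: at RL: (3+4) -> 7; overall: (17+((3+4)+z)) -> (17+(7+z))
Fixed point: (17+(7+z))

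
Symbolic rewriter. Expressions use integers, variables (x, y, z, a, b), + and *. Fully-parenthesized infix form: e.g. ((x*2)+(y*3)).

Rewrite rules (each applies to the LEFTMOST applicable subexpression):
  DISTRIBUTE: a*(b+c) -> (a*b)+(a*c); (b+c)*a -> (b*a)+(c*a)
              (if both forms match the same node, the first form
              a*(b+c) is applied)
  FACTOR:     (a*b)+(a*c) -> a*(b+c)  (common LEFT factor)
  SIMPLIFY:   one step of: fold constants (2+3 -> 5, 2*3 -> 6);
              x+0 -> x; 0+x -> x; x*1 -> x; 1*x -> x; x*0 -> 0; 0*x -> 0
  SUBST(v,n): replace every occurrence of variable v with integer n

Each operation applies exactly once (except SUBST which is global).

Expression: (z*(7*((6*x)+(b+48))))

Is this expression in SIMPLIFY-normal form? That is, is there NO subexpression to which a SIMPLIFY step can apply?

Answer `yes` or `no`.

Expression: (z*(7*((6*x)+(b+48))))
Scanning for simplifiable subexpressions (pre-order)...
  at root: (z*(7*((6*x)+(b+48)))) (not simplifiable)
  at R: (7*((6*x)+(b+48))) (not simplifiable)
  at RR: ((6*x)+(b+48)) (not simplifiable)
  at RRL: (6*x) (not simplifiable)
  at RRR: (b+48) (not simplifiable)
Result: no simplifiable subexpression found -> normal form.

Answer: yes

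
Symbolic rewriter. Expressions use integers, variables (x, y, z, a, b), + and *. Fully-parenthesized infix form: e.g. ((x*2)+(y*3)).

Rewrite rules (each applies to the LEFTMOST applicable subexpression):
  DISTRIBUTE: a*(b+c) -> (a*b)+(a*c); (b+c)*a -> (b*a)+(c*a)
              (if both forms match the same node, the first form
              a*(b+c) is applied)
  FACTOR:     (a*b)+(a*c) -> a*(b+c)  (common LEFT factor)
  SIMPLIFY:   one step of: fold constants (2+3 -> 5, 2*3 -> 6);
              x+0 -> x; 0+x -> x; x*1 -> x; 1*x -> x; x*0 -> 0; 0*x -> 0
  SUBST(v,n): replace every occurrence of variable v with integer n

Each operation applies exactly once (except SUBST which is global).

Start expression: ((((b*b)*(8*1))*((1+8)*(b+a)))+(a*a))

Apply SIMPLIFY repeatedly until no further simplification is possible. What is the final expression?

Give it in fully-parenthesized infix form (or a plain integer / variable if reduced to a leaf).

Answer: ((((b*b)*8)*(9*(b+a)))+(a*a))

Derivation:
Start: ((((b*b)*(8*1))*((1+8)*(b+a)))+(a*a))
Step 1: at LLR: (8*1) -> 8; overall: ((((b*b)*(8*1))*((1+8)*(b+a)))+(a*a)) -> ((((b*b)*8)*((1+8)*(b+a)))+(a*a))
Step 2: at LRL: (1+8) -> 9; overall: ((((b*b)*8)*((1+8)*(b+a)))+(a*a)) -> ((((b*b)*8)*(9*(b+a)))+(a*a))
Fixed point: ((((b*b)*8)*(9*(b+a)))+(a*a))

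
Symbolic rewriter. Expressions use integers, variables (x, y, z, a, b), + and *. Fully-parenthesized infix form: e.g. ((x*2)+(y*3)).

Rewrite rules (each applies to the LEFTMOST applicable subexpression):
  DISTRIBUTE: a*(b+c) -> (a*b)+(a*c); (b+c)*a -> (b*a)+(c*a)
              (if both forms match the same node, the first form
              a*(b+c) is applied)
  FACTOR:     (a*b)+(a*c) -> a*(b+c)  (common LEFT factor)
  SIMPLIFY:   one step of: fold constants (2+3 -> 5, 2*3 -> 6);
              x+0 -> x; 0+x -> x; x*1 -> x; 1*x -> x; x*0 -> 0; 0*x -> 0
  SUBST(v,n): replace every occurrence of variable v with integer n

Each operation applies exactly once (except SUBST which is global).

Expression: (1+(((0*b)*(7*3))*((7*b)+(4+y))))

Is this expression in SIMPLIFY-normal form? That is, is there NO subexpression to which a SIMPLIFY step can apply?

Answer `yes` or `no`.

Answer: no

Derivation:
Expression: (1+(((0*b)*(7*3))*((7*b)+(4+y))))
Scanning for simplifiable subexpressions (pre-order)...
  at root: (1+(((0*b)*(7*3))*((7*b)+(4+y)))) (not simplifiable)
  at R: (((0*b)*(7*3))*((7*b)+(4+y))) (not simplifiable)
  at RL: ((0*b)*(7*3)) (not simplifiable)
  at RLL: (0*b) (SIMPLIFIABLE)
  at RLR: (7*3) (SIMPLIFIABLE)
  at RR: ((7*b)+(4+y)) (not simplifiable)
  at RRL: (7*b) (not simplifiable)
  at RRR: (4+y) (not simplifiable)
Found simplifiable subexpr at path RLL: (0*b)
One SIMPLIFY step would give: (1+((0*(7*3))*((7*b)+(4+y))))
-> NOT in normal form.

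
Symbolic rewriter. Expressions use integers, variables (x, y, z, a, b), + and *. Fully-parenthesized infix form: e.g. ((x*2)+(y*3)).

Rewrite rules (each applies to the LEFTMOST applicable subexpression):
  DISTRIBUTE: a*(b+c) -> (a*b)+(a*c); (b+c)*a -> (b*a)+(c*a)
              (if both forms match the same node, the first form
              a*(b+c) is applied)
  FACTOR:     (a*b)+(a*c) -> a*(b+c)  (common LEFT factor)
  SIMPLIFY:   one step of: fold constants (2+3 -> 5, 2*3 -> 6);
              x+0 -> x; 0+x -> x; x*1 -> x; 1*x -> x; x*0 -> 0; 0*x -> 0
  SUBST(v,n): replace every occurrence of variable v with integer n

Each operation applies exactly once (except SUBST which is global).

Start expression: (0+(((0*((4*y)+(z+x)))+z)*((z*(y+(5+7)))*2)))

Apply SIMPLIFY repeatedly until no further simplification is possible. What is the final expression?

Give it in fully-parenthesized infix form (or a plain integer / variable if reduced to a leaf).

Answer: (z*((z*(y+12))*2))

Derivation:
Start: (0+(((0*((4*y)+(z+x)))+z)*((z*(y+(5+7)))*2)))
Step 1: at root: (0+(((0*((4*y)+(z+x)))+z)*((z*(y+(5+7)))*2))) -> (((0*((4*y)+(z+x)))+z)*((z*(y+(5+7)))*2)); overall: (0+(((0*((4*y)+(z+x)))+z)*((z*(y+(5+7)))*2))) -> (((0*((4*y)+(z+x)))+z)*((z*(y+(5+7)))*2))
Step 2: at LL: (0*((4*y)+(z+x))) -> 0; overall: (((0*((4*y)+(z+x)))+z)*((z*(y+(5+7)))*2)) -> ((0+z)*((z*(y+(5+7)))*2))
Step 3: at L: (0+z) -> z; overall: ((0+z)*((z*(y+(5+7)))*2)) -> (z*((z*(y+(5+7)))*2))
Step 4: at RLRR: (5+7) -> 12; overall: (z*((z*(y+(5+7)))*2)) -> (z*((z*(y+12))*2))
Fixed point: (z*((z*(y+12))*2))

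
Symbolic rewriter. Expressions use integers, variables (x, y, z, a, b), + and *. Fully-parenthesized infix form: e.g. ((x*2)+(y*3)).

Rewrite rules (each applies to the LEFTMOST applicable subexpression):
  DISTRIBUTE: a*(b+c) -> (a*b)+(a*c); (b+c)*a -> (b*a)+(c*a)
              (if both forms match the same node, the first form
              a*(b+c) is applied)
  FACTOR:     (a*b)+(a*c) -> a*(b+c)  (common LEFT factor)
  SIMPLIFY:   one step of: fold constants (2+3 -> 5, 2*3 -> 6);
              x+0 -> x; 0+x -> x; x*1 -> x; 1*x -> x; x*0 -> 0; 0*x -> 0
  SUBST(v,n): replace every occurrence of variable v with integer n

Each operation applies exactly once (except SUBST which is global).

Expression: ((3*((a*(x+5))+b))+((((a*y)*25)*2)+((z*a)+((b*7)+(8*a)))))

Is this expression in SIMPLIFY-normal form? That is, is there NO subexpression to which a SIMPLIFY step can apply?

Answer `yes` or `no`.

Expression: ((3*((a*(x+5))+b))+((((a*y)*25)*2)+((z*a)+((b*7)+(8*a)))))
Scanning for simplifiable subexpressions (pre-order)...
  at root: ((3*((a*(x+5))+b))+((((a*y)*25)*2)+((z*a)+((b*7)+(8*a))))) (not simplifiable)
  at L: (3*((a*(x+5))+b)) (not simplifiable)
  at LR: ((a*(x+5))+b) (not simplifiable)
  at LRL: (a*(x+5)) (not simplifiable)
  at LRLR: (x+5) (not simplifiable)
  at R: ((((a*y)*25)*2)+((z*a)+((b*7)+(8*a)))) (not simplifiable)
  at RL: (((a*y)*25)*2) (not simplifiable)
  at RLL: ((a*y)*25) (not simplifiable)
  at RLLL: (a*y) (not simplifiable)
  at RR: ((z*a)+((b*7)+(8*a))) (not simplifiable)
  at RRL: (z*a) (not simplifiable)
  at RRR: ((b*7)+(8*a)) (not simplifiable)
  at RRRL: (b*7) (not simplifiable)
  at RRRR: (8*a) (not simplifiable)
Result: no simplifiable subexpression found -> normal form.

Answer: yes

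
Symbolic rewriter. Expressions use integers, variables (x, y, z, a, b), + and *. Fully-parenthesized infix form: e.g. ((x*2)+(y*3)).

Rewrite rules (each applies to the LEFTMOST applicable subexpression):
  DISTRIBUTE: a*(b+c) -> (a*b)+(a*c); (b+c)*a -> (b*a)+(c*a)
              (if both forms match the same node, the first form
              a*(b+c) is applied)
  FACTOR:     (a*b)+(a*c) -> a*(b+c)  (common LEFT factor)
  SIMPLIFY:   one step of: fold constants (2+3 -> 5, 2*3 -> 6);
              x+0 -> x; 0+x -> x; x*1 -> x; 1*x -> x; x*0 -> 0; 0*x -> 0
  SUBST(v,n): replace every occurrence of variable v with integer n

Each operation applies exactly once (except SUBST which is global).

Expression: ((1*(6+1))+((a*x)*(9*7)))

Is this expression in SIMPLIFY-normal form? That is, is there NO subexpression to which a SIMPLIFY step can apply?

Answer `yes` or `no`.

Expression: ((1*(6+1))+((a*x)*(9*7)))
Scanning for simplifiable subexpressions (pre-order)...
  at root: ((1*(6+1))+((a*x)*(9*7))) (not simplifiable)
  at L: (1*(6+1)) (SIMPLIFIABLE)
  at LR: (6+1) (SIMPLIFIABLE)
  at R: ((a*x)*(9*7)) (not simplifiable)
  at RL: (a*x) (not simplifiable)
  at RR: (9*7) (SIMPLIFIABLE)
Found simplifiable subexpr at path L: (1*(6+1))
One SIMPLIFY step would give: ((6+1)+((a*x)*(9*7)))
-> NOT in normal form.

Answer: no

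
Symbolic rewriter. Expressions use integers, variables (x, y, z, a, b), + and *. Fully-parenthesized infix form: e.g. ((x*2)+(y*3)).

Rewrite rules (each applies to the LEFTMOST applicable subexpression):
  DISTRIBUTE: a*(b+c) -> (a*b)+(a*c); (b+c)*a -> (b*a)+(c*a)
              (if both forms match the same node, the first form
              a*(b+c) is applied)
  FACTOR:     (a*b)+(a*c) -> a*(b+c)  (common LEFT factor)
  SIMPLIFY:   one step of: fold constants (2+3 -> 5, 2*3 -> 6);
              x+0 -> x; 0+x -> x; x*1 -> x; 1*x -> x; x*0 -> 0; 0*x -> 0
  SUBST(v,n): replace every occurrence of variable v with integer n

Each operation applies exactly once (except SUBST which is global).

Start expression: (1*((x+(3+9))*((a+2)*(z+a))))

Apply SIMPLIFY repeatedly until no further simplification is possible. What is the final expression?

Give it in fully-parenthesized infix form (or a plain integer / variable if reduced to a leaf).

Start: (1*((x+(3+9))*((a+2)*(z+a))))
Step 1: at root: (1*((x+(3+9))*((a+2)*(z+a)))) -> ((x+(3+9))*((a+2)*(z+a))); overall: (1*((x+(3+9))*((a+2)*(z+a)))) -> ((x+(3+9))*((a+2)*(z+a)))
Step 2: at LR: (3+9) -> 12; overall: ((x+(3+9))*((a+2)*(z+a))) -> ((x+12)*((a+2)*(z+a)))
Fixed point: ((x+12)*((a+2)*(z+a)))

Answer: ((x+12)*((a+2)*(z+a)))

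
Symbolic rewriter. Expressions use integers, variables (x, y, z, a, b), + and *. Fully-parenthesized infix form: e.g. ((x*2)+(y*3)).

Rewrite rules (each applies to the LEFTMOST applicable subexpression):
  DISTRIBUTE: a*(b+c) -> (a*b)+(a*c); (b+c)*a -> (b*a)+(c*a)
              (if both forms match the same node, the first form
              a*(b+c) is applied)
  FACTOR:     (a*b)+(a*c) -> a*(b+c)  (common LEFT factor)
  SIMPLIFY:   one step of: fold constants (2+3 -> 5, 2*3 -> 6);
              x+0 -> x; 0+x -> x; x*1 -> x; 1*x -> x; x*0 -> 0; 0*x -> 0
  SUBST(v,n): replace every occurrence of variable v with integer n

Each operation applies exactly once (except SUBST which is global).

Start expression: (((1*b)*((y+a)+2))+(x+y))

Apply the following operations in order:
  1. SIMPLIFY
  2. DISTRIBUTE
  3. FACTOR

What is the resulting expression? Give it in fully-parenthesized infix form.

Start: (((1*b)*((y+a)+2))+(x+y))
Apply SIMPLIFY at LL (target: (1*b)): (((1*b)*((y+a)+2))+(x+y)) -> ((b*((y+a)+2))+(x+y))
Apply DISTRIBUTE at L (target: (b*((y+a)+2))): ((b*((y+a)+2))+(x+y)) -> (((b*(y+a))+(b*2))+(x+y))
Apply FACTOR at L (target: ((b*(y+a))+(b*2))): (((b*(y+a))+(b*2))+(x+y)) -> ((b*((y+a)+2))+(x+y))

Answer: ((b*((y+a)+2))+(x+y))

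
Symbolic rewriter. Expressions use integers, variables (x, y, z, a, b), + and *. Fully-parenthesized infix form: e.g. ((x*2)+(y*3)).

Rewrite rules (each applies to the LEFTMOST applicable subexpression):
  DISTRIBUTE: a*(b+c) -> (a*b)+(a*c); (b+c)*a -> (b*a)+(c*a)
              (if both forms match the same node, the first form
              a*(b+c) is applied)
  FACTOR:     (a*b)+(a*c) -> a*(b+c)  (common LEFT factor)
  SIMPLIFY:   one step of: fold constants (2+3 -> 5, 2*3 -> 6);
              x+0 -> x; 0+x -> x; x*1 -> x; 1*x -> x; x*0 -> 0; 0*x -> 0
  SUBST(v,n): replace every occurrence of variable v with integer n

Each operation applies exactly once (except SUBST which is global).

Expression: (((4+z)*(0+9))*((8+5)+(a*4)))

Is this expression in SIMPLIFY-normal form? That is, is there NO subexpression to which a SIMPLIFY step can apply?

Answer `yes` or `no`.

Expression: (((4+z)*(0+9))*((8+5)+(a*4)))
Scanning for simplifiable subexpressions (pre-order)...
  at root: (((4+z)*(0+9))*((8+5)+(a*4))) (not simplifiable)
  at L: ((4+z)*(0+9)) (not simplifiable)
  at LL: (4+z) (not simplifiable)
  at LR: (0+9) (SIMPLIFIABLE)
  at R: ((8+5)+(a*4)) (not simplifiable)
  at RL: (8+5) (SIMPLIFIABLE)
  at RR: (a*4) (not simplifiable)
Found simplifiable subexpr at path LR: (0+9)
One SIMPLIFY step would give: (((4+z)*9)*((8+5)+(a*4)))
-> NOT in normal form.

Answer: no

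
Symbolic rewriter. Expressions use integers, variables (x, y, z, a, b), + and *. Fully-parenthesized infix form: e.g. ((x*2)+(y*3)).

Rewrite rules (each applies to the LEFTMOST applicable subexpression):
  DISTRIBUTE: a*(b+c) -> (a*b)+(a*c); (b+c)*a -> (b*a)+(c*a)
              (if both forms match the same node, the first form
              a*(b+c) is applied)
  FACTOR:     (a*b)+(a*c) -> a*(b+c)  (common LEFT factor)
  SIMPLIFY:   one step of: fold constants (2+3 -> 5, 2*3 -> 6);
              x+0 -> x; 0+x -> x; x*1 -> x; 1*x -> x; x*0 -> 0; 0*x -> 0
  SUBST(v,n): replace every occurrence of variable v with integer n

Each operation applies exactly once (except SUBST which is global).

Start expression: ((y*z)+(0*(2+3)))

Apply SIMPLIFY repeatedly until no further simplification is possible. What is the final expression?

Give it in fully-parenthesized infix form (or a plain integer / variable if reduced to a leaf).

Start: ((y*z)+(0*(2+3)))
Step 1: at R: (0*(2+3)) -> 0; overall: ((y*z)+(0*(2+3))) -> ((y*z)+0)
Step 2: at root: ((y*z)+0) -> (y*z); overall: ((y*z)+0) -> (y*z)
Fixed point: (y*z)

Answer: (y*z)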